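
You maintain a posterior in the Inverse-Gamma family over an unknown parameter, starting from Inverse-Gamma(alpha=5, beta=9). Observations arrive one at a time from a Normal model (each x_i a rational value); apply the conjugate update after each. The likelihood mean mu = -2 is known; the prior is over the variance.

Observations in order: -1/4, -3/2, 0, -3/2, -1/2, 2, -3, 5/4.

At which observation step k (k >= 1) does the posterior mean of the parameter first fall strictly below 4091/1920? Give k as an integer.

k = 4

obs 1: x=-1/4 → posterior Inverse-Gamma(11/2, 337/32)
obs 2: x=-3/2 → posterior Inverse-Gamma(6, 341/32)
obs 3: x=0 → posterior Inverse-Gamma(13/2, 405/32)
obs 4: x=-3/2 → posterior Inverse-Gamma(7, 409/32)
obs 5: x=-1/2 → posterior Inverse-Gamma(15/2, 445/32)
obs 6: x=2 → posterior Inverse-Gamma(8, 701/32)
obs 7: x=-3 → posterior Inverse-Gamma(17/2, 717/32)
obs 8: x=5/4 → posterior Inverse-Gamma(9, 443/16)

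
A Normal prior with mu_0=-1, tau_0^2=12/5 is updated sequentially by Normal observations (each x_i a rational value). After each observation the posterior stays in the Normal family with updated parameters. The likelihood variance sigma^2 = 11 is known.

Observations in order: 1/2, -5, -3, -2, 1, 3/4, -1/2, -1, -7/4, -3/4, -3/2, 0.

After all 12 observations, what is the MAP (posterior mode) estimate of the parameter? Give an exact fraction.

obs 1: x=1/2 → posterior Normal(-49/67, 132/67)
obs 2: x=-5 → posterior Normal(-109/79, 132/79)
obs 3: x=-3 → posterior Normal(-145/91, 132/91)
obs 4: x=-2 → posterior Normal(-169/103, 132/103)
obs 5: x=1 → posterior Normal(-157/115, 132/115)
obs 6: x=3/4 → posterior Normal(-148/127, 132/127)
obs 7: x=-1/2 → posterior Normal(-154/139, 132/139)
obs 8: x=-1 → posterior Normal(-166/151, 132/151)
obs 9: x=-7/4 → posterior Normal(-187/163, 132/163)
obs 10: x=-3/4 → posterior Normal(-28/25, 132/175)
obs 11: x=-3/2 → posterior Normal(-214/187, 12/17)
obs 12: x=0 → posterior Normal(-214/199, 132/199)

-214/199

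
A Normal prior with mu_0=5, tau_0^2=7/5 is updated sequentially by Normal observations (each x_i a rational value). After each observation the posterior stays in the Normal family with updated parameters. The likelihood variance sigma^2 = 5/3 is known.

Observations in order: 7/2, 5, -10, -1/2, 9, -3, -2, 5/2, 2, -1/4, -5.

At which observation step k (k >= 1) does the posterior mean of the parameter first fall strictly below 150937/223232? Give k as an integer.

obs 1: x=7/2 → posterior Normal(397/92, 35/46)
obs 2: x=5 → posterior Normal(607/134, 35/67)
obs 3: x=-10 → posterior Normal(17/16, 35/88)
obs 4: x=-1/2 → posterior Normal(83/109, 35/109)
obs 5: x=9 → posterior Normal(136/65, 7/26)
obs 6: x=-3 → posterior Normal(209/151, 35/151)
obs 7: x=-2 → posterior Normal(167/172, 35/172)
obs 8: x=5/2 → posterior Normal(439/386, 35/193)
obs 9: x=2 → posterior Normal(523/428, 35/214)
obs 10: x=-1/4 → posterior Normal(205/188, 7/47)
obs 11: x=-5 → posterior Normal(605/1024, 35/256)

k = 11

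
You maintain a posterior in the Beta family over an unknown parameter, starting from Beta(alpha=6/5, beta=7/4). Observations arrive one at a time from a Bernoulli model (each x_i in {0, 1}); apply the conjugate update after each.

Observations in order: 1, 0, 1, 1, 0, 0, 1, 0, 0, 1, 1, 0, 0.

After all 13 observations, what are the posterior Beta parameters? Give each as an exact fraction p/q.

obs 1: x=1 → posterior Beta(11/5, 7/4)
obs 2: x=0 → posterior Beta(11/5, 11/4)
obs 3: x=1 → posterior Beta(16/5, 11/4)
obs 4: x=1 → posterior Beta(21/5, 11/4)
obs 5: x=0 → posterior Beta(21/5, 15/4)
obs 6: x=0 → posterior Beta(21/5, 19/4)
obs 7: x=1 → posterior Beta(26/5, 19/4)
obs 8: x=0 → posterior Beta(26/5, 23/4)
obs 9: x=0 → posterior Beta(26/5, 27/4)
obs 10: x=1 → posterior Beta(31/5, 27/4)
obs 11: x=1 → posterior Beta(36/5, 27/4)
obs 12: x=0 → posterior Beta(36/5, 31/4)
obs 13: x=0 → posterior Beta(36/5, 35/4)

alpha=36/5, beta=35/4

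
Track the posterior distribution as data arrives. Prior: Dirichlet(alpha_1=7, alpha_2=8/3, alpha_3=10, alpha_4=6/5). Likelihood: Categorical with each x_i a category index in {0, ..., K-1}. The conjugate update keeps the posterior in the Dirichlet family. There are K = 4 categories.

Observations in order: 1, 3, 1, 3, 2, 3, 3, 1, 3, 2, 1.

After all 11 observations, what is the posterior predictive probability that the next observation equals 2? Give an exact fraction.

90/239

obs 1: x=1 → posterior Dirichlet(7, 11/3, 10, 6/5)
obs 2: x=3 → posterior Dirichlet(7, 11/3, 10, 11/5)
obs 3: x=1 → posterior Dirichlet(7, 14/3, 10, 11/5)
obs 4: x=3 → posterior Dirichlet(7, 14/3, 10, 16/5)
obs 5: x=2 → posterior Dirichlet(7, 14/3, 11, 16/5)
obs 6: x=3 → posterior Dirichlet(7, 14/3, 11, 21/5)
obs 7: x=3 → posterior Dirichlet(7, 14/3, 11, 26/5)
obs 8: x=1 → posterior Dirichlet(7, 17/3, 11, 26/5)
obs 9: x=3 → posterior Dirichlet(7, 17/3, 11, 31/5)
obs 10: x=2 → posterior Dirichlet(7, 17/3, 12, 31/5)
obs 11: x=1 → posterior Dirichlet(7, 20/3, 12, 31/5)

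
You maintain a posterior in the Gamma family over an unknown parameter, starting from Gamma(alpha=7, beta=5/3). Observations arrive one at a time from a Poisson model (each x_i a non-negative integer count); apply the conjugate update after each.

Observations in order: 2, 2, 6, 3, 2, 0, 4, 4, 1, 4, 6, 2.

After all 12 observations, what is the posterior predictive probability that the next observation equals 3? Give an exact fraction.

38960930248884850168215258120494190755678355573090220623235598414728123215/180468096473333684720778093607169091122783825613813464161952693024664322048

obs 1: x=2 → posterior Gamma(9, 8/3)
obs 2: x=2 → posterior Gamma(11, 11/3)
obs 3: x=6 → posterior Gamma(17, 14/3)
obs 4: x=3 → posterior Gamma(20, 17/3)
obs 5: x=2 → posterior Gamma(22, 20/3)
obs 6: x=0 → posterior Gamma(22, 23/3)
obs 7: x=4 → posterior Gamma(26, 26/3)
obs 8: x=4 → posterior Gamma(30, 29/3)
obs 9: x=1 → posterior Gamma(31, 32/3)
obs 10: x=4 → posterior Gamma(35, 35/3)
obs 11: x=6 → posterior Gamma(41, 38/3)
obs 12: x=2 → posterior Gamma(43, 41/3)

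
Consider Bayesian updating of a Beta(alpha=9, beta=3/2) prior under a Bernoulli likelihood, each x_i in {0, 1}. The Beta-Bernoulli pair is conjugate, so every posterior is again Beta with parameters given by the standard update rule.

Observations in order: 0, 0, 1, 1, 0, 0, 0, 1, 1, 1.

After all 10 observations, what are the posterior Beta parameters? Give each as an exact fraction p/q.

alpha=14, beta=13/2

obs 1: x=0 → posterior Beta(9, 5/2)
obs 2: x=0 → posterior Beta(9, 7/2)
obs 3: x=1 → posterior Beta(10, 7/2)
obs 4: x=1 → posterior Beta(11, 7/2)
obs 5: x=0 → posterior Beta(11, 9/2)
obs 6: x=0 → posterior Beta(11, 11/2)
obs 7: x=0 → posterior Beta(11, 13/2)
obs 8: x=1 → posterior Beta(12, 13/2)
obs 9: x=1 → posterior Beta(13, 13/2)
obs 10: x=1 → posterior Beta(14, 13/2)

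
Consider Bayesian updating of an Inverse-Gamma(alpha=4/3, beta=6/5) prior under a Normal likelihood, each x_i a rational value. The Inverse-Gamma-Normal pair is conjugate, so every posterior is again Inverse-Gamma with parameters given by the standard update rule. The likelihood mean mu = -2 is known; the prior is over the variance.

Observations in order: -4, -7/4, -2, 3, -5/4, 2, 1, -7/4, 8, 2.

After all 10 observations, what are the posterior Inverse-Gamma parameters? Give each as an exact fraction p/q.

obs 1: x=-4 → posterior Inverse-Gamma(11/6, 16/5)
obs 2: x=-7/4 → posterior Inverse-Gamma(7/3, 517/160)
obs 3: x=-2 → posterior Inverse-Gamma(17/6, 517/160)
obs 4: x=3 → posterior Inverse-Gamma(10/3, 2517/160)
obs 5: x=-5/4 → posterior Inverse-Gamma(23/6, 1281/80)
obs 6: x=2 → posterior Inverse-Gamma(13/3, 1921/80)
obs 7: x=1 → posterior Inverse-Gamma(29/6, 2281/80)
obs 8: x=-7/4 → posterior Inverse-Gamma(16/3, 4567/160)
obs 9: x=8 → posterior Inverse-Gamma(35/6, 12567/160)
obs 10: x=2 → posterior Inverse-Gamma(19/3, 13847/160)

alpha=19/3, beta=13847/160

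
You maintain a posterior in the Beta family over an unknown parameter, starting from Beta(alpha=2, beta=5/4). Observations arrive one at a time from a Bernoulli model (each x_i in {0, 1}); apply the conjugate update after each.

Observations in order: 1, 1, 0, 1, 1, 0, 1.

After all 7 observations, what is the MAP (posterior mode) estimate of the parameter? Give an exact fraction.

8/11

obs 1: x=1 → posterior Beta(3, 5/4)
obs 2: x=1 → posterior Beta(4, 5/4)
obs 3: x=0 → posterior Beta(4, 9/4)
obs 4: x=1 → posterior Beta(5, 9/4)
obs 5: x=1 → posterior Beta(6, 9/4)
obs 6: x=0 → posterior Beta(6, 13/4)
obs 7: x=1 → posterior Beta(7, 13/4)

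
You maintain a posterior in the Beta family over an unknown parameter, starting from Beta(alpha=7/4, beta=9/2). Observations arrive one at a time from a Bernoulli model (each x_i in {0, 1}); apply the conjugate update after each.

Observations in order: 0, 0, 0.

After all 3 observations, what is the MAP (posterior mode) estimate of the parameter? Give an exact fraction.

obs 1: x=0 → posterior Beta(7/4, 11/2)
obs 2: x=0 → posterior Beta(7/4, 13/2)
obs 3: x=0 → posterior Beta(7/4, 15/2)

3/29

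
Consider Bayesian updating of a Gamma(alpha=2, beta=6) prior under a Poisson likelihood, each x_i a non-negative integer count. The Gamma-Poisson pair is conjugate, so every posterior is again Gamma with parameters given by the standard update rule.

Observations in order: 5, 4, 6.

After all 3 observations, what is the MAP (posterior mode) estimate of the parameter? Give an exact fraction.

obs 1: x=5 → posterior Gamma(7, 7)
obs 2: x=4 → posterior Gamma(11, 8)
obs 3: x=6 → posterior Gamma(17, 9)

16/9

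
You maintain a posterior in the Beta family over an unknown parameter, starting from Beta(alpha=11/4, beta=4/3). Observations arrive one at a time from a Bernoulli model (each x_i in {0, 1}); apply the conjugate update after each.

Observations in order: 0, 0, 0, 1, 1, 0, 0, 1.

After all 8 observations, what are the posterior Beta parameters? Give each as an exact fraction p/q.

obs 1: x=0 → posterior Beta(11/4, 7/3)
obs 2: x=0 → posterior Beta(11/4, 10/3)
obs 3: x=0 → posterior Beta(11/4, 13/3)
obs 4: x=1 → posterior Beta(15/4, 13/3)
obs 5: x=1 → posterior Beta(19/4, 13/3)
obs 6: x=0 → posterior Beta(19/4, 16/3)
obs 7: x=0 → posterior Beta(19/4, 19/3)
obs 8: x=1 → posterior Beta(23/4, 19/3)

alpha=23/4, beta=19/3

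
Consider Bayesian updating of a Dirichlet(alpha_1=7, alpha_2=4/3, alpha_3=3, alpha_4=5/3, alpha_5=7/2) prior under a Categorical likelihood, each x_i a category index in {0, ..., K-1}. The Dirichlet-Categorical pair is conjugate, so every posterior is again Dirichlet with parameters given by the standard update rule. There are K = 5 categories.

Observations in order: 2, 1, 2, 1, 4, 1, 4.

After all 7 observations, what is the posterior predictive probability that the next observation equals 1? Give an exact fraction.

26/141

obs 1: x=2 → posterior Dirichlet(7, 4/3, 4, 5/3, 7/2)
obs 2: x=1 → posterior Dirichlet(7, 7/3, 4, 5/3, 7/2)
obs 3: x=2 → posterior Dirichlet(7, 7/3, 5, 5/3, 7/2)
obs 4: x=1 → posterior Dirichlet(7, 10/3, 5, 5/3, 7/2)
obs 5: x=4 → posterior Dirichlet(7, 10/3, 5, 5/3, 9/2)
obs 6: x=1 → posterior Dirichlet(7, 13/3, 5, 5/3, 9/2)
obs 7: x=4 → posterior Dirichlet(7, 13/3, 5, 5/3, 11/2)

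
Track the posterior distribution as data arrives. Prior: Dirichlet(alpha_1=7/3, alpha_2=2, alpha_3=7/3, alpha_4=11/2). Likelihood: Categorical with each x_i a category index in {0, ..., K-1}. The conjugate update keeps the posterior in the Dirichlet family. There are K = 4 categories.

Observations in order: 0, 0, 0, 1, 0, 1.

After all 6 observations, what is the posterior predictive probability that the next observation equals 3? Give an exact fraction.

obs 1: x=0 → posterior Dirichlet(10/3, 2, 7/3, 11/2)
obs 2: x=0 → posterior Dirichlet(13/3, 2, 7/3, 11/2)
obs 3: x=0 → posterior Dirichlet(16/3, 2, 7/3, 11/2)
obs 4: x=1 → posterior Dirichlet(16/3, 3, 7/3, 11/2)
obs 5: x=0 → posterior Dirichlet(19/3, 3, 7/3, 11/2)
obs 6: x=1 → posterior Dirichlet(19/3, 4, 7/3, 11/2)

33/109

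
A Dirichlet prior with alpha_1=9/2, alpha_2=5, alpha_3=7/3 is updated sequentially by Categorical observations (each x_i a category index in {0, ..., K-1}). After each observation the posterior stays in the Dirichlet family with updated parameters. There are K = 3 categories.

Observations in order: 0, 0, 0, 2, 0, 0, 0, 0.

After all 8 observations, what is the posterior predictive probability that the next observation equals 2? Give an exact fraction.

obs 1: x=0 → posterior Dirichlet(11/2, 5, 7/3)
obs 2: x=0 → posterior Dirichlet(13/2, 5, 7/3)
obs 3: x=0 → posterior Dirichlet(15/2, 5, 7/3)
obs 4: x=2 → posterior Dirichlet(15/2, 5, 10/3)
obs 5: x=0 → posterior Dirichlet(17/2, 5, 10/3)
obs 6: x=0 → posterior Dirichlet(19/2, 5, 10/3)
obs 7: x=0 → posterior Dirichlet(21/2, 5, 10/3)
obs 8: x=0 → posterior Dirichlet(23/2, 5, 10/3)

20/119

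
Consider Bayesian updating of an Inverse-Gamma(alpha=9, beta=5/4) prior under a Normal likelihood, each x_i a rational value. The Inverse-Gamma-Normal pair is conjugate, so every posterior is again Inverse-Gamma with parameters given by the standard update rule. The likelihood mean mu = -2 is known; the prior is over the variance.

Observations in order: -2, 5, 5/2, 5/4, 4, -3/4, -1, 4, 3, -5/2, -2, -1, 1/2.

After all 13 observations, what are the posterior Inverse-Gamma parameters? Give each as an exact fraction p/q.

obs 1: x=-2 → posterior Inverse-Gamma(19/2, 5/4)
obs 2: x=5 → posterior Inverse-Gamma(10, 103/4)
obs 3: x=5/2 → posterior Inverse-Gamma(21/2, 287/8)
obs 4: x=5/4 → posterior Inverse-Gamma(11, 1317/32)
obs 5: x=4 → posterior Inverse-Gamma(23/2, 1893/32)
obs 6: x=-3/4 → posterior Inverse-Gamma(12, 959/16)
obs 7: x=-1 → posterior Inverse-Gamma(25/2, 967/16)
obs 8: x=4 → posterior Inverse-Gamma(13, 1255/16)
obs 9: x=3 → posterior Inverse-Gamma(27/2, 1455/16)
obs 10: x=-5/2 → posterior Inverse-Gamma(14, 1457/16)
obs 11: x=-2 → posterior Inverse-Gamma(29/2, 1457/16)
obs 12: x=-1 → posterior Inverse-Gamma(15, 1465/16)
obs 13: x=1/2 → posterior Inverse-Gamma(31/2, 1515/16)

alpha=31/2, beta=1515/16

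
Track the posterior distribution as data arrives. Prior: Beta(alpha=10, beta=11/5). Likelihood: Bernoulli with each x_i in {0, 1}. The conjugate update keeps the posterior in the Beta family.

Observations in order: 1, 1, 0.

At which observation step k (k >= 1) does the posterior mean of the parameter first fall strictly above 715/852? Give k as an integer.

obs 1: x=1 → posterior Beta(11, 11/5)
obs 2: x=1 → posterior Beta(12, 11/5)
obs 3: x=0 → posterior Beta(12, 16/5)

k = 2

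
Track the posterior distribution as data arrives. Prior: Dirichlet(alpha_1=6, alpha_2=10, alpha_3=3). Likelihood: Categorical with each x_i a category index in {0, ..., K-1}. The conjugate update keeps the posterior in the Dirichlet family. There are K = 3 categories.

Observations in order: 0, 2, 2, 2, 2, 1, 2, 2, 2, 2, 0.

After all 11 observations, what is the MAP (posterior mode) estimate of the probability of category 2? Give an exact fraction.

10/27

obs 1: x=0 → posterior Dirichlet(7, 10, 3)
obs 2: x=2 → posterior Dirichlet(7, 10, 4)
obs 3: x=2 → posterior Dirichlet(7, 10, 5)
obs 4: x=2 → posterior Dirichlet(7, 10, 6)
obs 5: x=2 → posterior Dirichlet(7, 10, 7)
obs 6: x=1 → posterior Dirichlet(7, 11, 7)
obs 7: x=2 → posterior Dirichlet(7, 11, 8)
obs 8: x=2 → posterior Dirichlet(7, 11, 9)
obs 9: x=2 → posterior Dirichlet(7, 11, 10)
obs 10: x=2 → posterior Dirichlet(7, 11, 11)
obs 11: x=0 → posterior Dirichlet(8, 11, 11)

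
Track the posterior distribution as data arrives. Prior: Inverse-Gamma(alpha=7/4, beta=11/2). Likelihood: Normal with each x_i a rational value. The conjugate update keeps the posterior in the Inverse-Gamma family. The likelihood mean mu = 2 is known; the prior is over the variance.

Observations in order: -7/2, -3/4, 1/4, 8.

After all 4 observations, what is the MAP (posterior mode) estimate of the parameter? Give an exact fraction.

obs 1: x=-7/2 → posterior Inverse-Gamma(9/4, 165/8)
obs 2: x=-3/4 → posterior Inverse-Gamma(11/4, 781/32)
obs 3: x=1/4 → posterior Inverse-Gamma(13/4, 415/16)
obs 4: x=8 → posterior Inverse-Gamma(15/4, 703/16)

37/4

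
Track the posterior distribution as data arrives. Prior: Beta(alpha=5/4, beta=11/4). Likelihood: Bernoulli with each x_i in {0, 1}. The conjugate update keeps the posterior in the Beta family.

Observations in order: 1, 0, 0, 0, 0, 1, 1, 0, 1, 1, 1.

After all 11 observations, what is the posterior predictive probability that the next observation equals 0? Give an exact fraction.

obs 1: x=1 → posterior Beta(9/4, 11/4)
obs 2: x=0 → posterior Beta(9/4, 15/4)
obs 3: x=0 → posterior Beta(9/4, 19/4)
obs 4: x=0 → posterior Beta(9/4, 23/4)
obs 5: x=0 → posterior Beta(9/4, 27/4)
obs 6: x=1 → posterior Beta(13/4, 27/4)
obs 7: x=1 → posterior Beta(17/4, 27/4)
obs 8: x=0 → posterior Beta(17/4, 31/4)
obs 9: x=1 → posterior Beta(21/4, 31/4)
obs 10: x=1 → posterior Beta(25/4, 31/4)
obs 11: x=1 → posterior Beta(29/4, 31/4)

31/60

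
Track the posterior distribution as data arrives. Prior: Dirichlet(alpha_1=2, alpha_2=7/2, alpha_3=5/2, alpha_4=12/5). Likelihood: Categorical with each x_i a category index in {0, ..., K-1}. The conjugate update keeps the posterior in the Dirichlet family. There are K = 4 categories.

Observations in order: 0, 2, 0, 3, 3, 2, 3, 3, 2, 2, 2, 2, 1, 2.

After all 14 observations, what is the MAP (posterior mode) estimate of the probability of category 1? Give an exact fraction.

obs 1: x=0 → posterior Dirichlet(3, 7/2, 5/2, 12/5)
obs 2: x=2 → posterior Dirichlet(3, 7/2, 7/2, 12/5)
obs 3: x=0 → posterior Dirichlet(4, 7/2, 7/2, 12/5)
obs 4: x=3 → posterior Dirichlet(4, 7/2, 7/2, 17/5)
obs 5: x=3 → posterior Dirichlet(4, 7/2, 7/2, 22/5)
obs 6: x=2 → posterior Dirichlet(4, 7/2, 9/2, 22/5)
obs 7: x=3 → posterior Dirichlet(4, 7/2, 9/2, 27/5)
obs 8: x=3 → posterior Dirichlet(4, 7/2, 9/2, 32/5)
obs 9: x=2 → posterior Dirichlet(4, 7/2, 11/2, 32/5)
obs 10: x=2 → posterior Dirichlet(4, 7/2, 13/2, 32/5)
obs 11: x=2 → posterior Dirichlet(4, 7/2, 15/2, 32/5)
obs 12: x=2 → posterior Dirichlet(4, 7/2, 17/2, 32/5)
obs 13: x=1 → posterior Dirichlet(4, 9/2, 17/2, 32/5)
obs 14: x=2 → posterior Dirichlet(4, 9/2, 19/2, 32/5)

35/204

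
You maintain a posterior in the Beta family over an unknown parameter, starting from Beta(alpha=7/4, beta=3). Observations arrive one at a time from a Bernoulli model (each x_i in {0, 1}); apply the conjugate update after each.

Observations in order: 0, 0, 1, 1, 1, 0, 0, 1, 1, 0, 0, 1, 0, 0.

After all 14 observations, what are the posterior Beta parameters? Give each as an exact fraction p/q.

alpha=31/4, beta=11

obs 1: x=0 → posterior Beta(7/4, 4)
obs 2: x=0 → posterior Beta(7/4, 5)
obs 3: x=1 → posterior Beta(11/4, 5)
obs 4: x=1 → posterior Beta(15/4, 5)
obs 5: x=1 → posterior Beta(19/4, 5)
obs 6: x=0 → posterior Beta(19/4, 6)
obs 7: x=0 → posterior Beta(19/4, 7)
obs 8: x=1 → posterior Beta(23/4, 7)
obs 9: x=1 → posterior Beta(27/4, 7)
obs 10: x=0 → posterior Beta(27/4, 8)
obs 11: x=0 → posterior Beta(27/4, 9)
obs 12: x=1 → posterior Beta(31/4, 9)
obs 13: x=0 → posterior Beta(31/4, 10)
obs 14: x=0 → posterior Beta(31/4, 11)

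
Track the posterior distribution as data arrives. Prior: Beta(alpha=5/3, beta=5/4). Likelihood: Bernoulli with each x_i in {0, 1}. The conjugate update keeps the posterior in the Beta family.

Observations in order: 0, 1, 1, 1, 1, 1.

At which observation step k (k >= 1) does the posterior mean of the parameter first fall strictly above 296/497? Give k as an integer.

k = 3

obs 1: x=0 → posterior Beta(5/3, 9/4)
obs 2: x=1 → posterior Beta(8/3, 9/4)
obs 3: x=1 → posterior Beta(11/3, 9/4)
obs 4: x=1 → posterior Beta(14/3, 9/4)
obs 5: x=1 → posterior Beta(17/3, 9/4)
obs 6: x=1 → posterior Beta(20/3, 9/4)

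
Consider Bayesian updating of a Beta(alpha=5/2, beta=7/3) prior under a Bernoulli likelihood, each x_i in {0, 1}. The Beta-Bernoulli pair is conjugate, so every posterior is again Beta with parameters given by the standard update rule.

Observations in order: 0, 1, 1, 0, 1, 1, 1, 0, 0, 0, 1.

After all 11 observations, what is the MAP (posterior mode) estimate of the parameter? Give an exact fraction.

45/83

obs 1: x=0 → posterior Beta(5/2, 10/3)
obs 2: x=1 → posterior Beta(7/2, 10/3)
obs 3: x=1 → posterior Beta(9/2, 10/3)
obs 4: x=0 → posterior Beta(9/2, 13/3)
obs 5: x=1 → posterior Beta(11/2, 13/3)
obs 6: x=1 → posterior Beta(13/2, 13/3)
obs 7: x=1 → posterior Beta(15/2, 13/3)
obs 8: x=0 → posterior Beta(15/2, 16/3)
obs 9: x=0 → posterior Beta(15/2, 19/3)
obs 10: x=0 → posterior Beta(15/2, 22/3)
obs 11: x=1 → posterior Beta(17/2, 22/3)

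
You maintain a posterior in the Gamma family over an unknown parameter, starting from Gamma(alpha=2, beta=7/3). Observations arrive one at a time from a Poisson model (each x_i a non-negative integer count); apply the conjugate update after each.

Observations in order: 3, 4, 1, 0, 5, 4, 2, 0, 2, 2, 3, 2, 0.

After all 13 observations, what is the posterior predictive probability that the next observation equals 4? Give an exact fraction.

obs 1: x=3 → posterior Gamma(5, 10/3)
obs 2: x=4 → posterior Gamma(9, 13/3)
obs 3: x=1 → posterior Gamma(10, 16/3)
obs 4: x=0 → posterior Gamma(10, 19/3)
obs 5: x=5 → posterior Gamma(15, 22/3)
obs 6: x=4 → posterior Gamma(19, 25/3)
obs 7: x=2 → posterior Gamma(21, 28/3)
obs 8: x=0 → posterior Gamma(21, 31/3)
obs 9: x=2 → posterior Gamma(23, 34/3)
obs 10: x=2 → posterior Gamma(25, 37/3)
obs 11: x=3 → posterior Gamma(28, 40/3)
obs 12: x=2 → posterior Gamma(30, 43/3)
obs 13: x=0 → posterior Gamma(30, 46/3)

253020432853288033085154192203228535580311330527662571520/2928644930813641516032715844013695341634232321209103400801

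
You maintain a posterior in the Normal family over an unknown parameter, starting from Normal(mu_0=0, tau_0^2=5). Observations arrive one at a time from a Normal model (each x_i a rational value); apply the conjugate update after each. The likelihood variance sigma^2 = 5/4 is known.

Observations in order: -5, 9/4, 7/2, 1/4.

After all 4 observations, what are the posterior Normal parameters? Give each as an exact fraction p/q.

mu_0=4/17, tau_0^2=5/17

obs 1: x=-5 → posterior Normal(-4, 1)
obs 2: x=9/4 → posterior Normal(-11/9, 5/9)
obs 3: x=7/2 → posterior Normal(3/13, 5/13)
obs 4: x=1/4 → posterior Normal(4/17, 5/17)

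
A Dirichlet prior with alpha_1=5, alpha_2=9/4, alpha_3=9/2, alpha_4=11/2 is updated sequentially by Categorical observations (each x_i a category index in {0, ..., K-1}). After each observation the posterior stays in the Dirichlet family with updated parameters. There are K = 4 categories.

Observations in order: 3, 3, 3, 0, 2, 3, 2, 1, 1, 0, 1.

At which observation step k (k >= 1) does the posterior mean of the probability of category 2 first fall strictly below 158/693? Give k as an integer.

k = 3

obs 1: x=3 → posterior Dirichlet(5, 9/4, 9/2, 13/2)
obs 2: x=3 → posterior Dirichlet(5, 9/4, 9/2, 15/2)
obs 3: x=3 → posterior Dirichlet(5, 9/4, 9/2, 17/2)
obs 4: x=0 → posterior Dirichlet(6, 9/4, 9/2, 17/2)
obs 5: x=2 → posterior Dirichlet(6, 9/4, 11/2, 17/2)
obs 6: x=3 → posterior Dirichlet(6, 9/4, 11/2, 19/2)
obs 7: x=2 → posterior Dirichlet(6, 9/4, 13/2, 19/2)
obs 8: x=1 → posterior Dirichlet(6, 13/4, 13/2, 19/2)
obs 9: x=1 → posterior Dirichlet(6, 17/4, 13/2, 19/2)
obs 10: x=0 → posterior Dirichlet(7, 17/4, 13/2, 19/2)
obs 11: x=1 → posterior Dirichlet(7, 21/4, 13/2, 19/2)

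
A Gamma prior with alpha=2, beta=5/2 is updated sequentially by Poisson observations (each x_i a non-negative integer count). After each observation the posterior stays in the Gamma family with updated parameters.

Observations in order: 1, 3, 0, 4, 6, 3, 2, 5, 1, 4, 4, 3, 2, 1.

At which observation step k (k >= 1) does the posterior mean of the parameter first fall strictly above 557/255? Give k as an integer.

k = 6

obs 1: x=1 → posterior Gamma(3, 7/2)
obs 2: x=3 → posterior Gamma(6, 9/2)
obs 3: x=0 → posterior Gamma(6, 11/2)
obs 4: x=4 → posterior Gamma(10, 13/2)
obs 5: x=6 → posterior Gamma(16, 15/2)
obs 6: x=3 → posterior Gamma(19, 17/2)
obs 7: x=2 → posterior Gamma(21, 19/2)
obs 8: x=5 → posterior Gamma(26, 21/2)
obs 9: x=1 → posterior Gamma(27, 23/2)
obs 10: x=4 → posterior Gamma(31, 25/2)
obs 11: x=4 → posterior Gamma(35, 27/2)
obs 12: x=3 → posterior Gamma(38, 29/2)
obs 13: x=2 → posterior Gamma(40, 31/2)
obs 14: x=1 → posterior Gamma(41, 33/2)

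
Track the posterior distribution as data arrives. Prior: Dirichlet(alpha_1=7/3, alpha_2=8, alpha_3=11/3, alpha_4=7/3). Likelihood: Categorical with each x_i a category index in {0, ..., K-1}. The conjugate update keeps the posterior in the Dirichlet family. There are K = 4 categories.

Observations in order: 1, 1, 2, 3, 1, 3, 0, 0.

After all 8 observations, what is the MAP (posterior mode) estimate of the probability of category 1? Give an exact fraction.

30/61

obs 1: x=1 → posterior Dirichlet(7/3, 9, 11/3, 7/3)
obs 2: x=1 → posterior Dirichlet(7/3, 10, 11/3, 7/3)
obs 3: x=2 → posterior Dirichlet(7/3, 10, 14/3, 7/3)
obs 4: x=3 → posterior Dirichlet(7/3, 10, 14/3, 10/3)
obs 5: x=1 → posterior Dirichlet(7/3, 11, 14/3, 10/3)
obs 6: x=3 → posterior Dirichlet(7/3, 11, 14/3, 13/3)
obs 7: x=0 → posterior Dirichlet(10/3, 11, 14/3, 13/3)
obs 8: x=0 → posterior Dirichlet(13/3, 11, 14/3, 13/3)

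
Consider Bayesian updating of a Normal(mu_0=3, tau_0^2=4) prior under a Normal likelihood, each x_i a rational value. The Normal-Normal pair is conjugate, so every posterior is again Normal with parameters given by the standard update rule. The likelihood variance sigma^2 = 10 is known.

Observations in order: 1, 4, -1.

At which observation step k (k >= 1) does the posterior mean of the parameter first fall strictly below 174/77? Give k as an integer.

k = 3

obs 1: x=1 → posterior Normal(17/7, 20/7)
obs 2: x=4 → posterior Normal(25/9, 20/9)
obs 3: x=-1 → posterior Normal(23/11, 20/11)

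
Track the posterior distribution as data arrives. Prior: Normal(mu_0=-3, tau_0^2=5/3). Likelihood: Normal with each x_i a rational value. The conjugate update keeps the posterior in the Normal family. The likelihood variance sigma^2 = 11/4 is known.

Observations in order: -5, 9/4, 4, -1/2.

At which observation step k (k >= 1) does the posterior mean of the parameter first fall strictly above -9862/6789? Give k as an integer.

obs 1: x=-5 → posterior Normal(-199/53, 55/53)
obs 2: x=9/4 → posterior Normal(-154/73, 55/73)
obs 3: x=4 → posterior Normal(-74/93, 55/93)
obs 4: x=-1/2 → posterior Normal(-84/113, 55/113)

k = 3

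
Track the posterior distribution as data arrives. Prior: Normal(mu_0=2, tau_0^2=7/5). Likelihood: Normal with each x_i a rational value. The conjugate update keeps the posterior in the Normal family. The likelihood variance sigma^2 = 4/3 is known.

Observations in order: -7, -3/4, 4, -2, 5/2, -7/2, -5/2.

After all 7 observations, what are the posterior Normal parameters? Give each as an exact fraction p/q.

mu_0=-617/668, tau_0^2=28/167

obs 1: x=-7 → posterior Normal(-107/41, 28/41)
obs 2: x=-3/4 → posterior Normal(-491/248, 14/31)
obs 3: x=4 → posterior Normal(-155/332, 28/83)
obs 4: x=-2 → posterior Normal(-323/416, 7/26)
obs 5: x=5/2 → posterior Normal(-113/500, 28/125)
obs 6: x=-7/2 → posterior Normal(-407/584, 14/73)
obs 7: x=-5/2 → posterior Normal(-617/668, 28/167)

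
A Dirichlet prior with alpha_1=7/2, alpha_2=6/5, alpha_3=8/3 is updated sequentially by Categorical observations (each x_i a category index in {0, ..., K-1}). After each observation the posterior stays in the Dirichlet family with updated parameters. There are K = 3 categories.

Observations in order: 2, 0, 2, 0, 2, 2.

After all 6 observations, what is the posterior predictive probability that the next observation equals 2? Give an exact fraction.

200/401

obs 1: x=2 → posterior Dirichlet(7/2, 6/5, 11/3)
obs 2: x=0 → posterior Dirichlet(9/2, 6/5, 11/3)
obs 3: x=2 → posterior Dirichlet(9/2, 6/5, 14/3)
obs 4: x=0 → posterior Dirichlet(11/2, 6/5, 14/3)
obs 5: x=2 → posterior Dirichlet(11/2, 6/5, 17/3)
obs 6: x=2 → posterior Dirichlet(11/2, 6/5, 20/3)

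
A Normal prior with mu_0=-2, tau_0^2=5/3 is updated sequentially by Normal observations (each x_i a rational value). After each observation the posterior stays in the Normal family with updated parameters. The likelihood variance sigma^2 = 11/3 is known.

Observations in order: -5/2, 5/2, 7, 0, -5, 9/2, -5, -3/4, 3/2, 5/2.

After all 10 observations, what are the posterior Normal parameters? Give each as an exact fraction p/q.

mu_0=7/244, tau_0^2=55/183

obs 1: x=-5/2 → posterior Normal(-69/32, 55/48)
obs 2: x=5/2 → posterior Normal(-22/21, 55/63)
obs 3: x=7 → posterior Normal(1/2, 55/78)
obs 4: x=0 → posterior Normal(13/31, 55/93)
obs 5: x=-5 → posterior Normal(-1/3, 55/108)
obs 6: x=9/2 → posterior Normal(21/82, 55/123)
obs 7: x=-5 → posterior Normal(-29/92, 55/138)
obs 8: x=-3/4 → posterior Normal(-73/204, 55/153)
obs 9: x=3/2 → posterior Normal(-43/224, 55/168)
obs 10: x=5/2 → posterior Normal(7/244, 55/183)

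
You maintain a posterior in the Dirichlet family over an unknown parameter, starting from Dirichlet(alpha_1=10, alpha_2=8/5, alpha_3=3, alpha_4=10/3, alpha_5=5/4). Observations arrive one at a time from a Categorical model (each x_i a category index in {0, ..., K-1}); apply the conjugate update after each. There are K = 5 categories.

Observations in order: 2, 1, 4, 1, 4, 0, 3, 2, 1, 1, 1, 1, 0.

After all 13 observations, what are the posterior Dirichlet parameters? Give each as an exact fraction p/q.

alpha_1=12, alpha_2=38/5, alpha_3=5, alpha_4=13/3, alpha_5=13/4

obs 1: x=2 → posterior Dirichlet(10, 8/5, 4, 10/3, 5/4)
obs 2: x=1 → posterior Dirichlet(10, 13/5, 4, 10/3, 5/4)
obs 3: x=4 → posterior Dirichlet(10, 13/5, 4, 10/3, 9/4)
obs 4: x=1 → posterior Dirichlet(10, 18/5, 4, 10/3, 9/4)
obs 5: x=4 → posterior Dirichlet(10, 18/5, 4, 10/3, 13/4)
obs 6: x=0 → posterior Dirichlet(11, 18/5, 4, 10/3, 13/4)
obs 7: x=3 → posterior Dirichlet(11, 18/5, 4, 13/3, 13/4)
obs 8: x=2 → posterior Dirichlet(11, 18/5, 5, 13/3, 13/4)
obs 9: x=1 → posterior Dirichlet(11, 23/5, 5, 13/3, 13/4)
obs 10: x=1 → posterior Dirichlet(11, 28/5, 5, 13/3, 13/4)
obs 11: x=1 → posterior Dirichlet(11, 33/5, 5, 13/3, 13/4)
obs 12: x=1 → posterior Dirichlet(11, 38/5, 5, 13/3, 13/4)
obs 13: x=0 → posterior Dirichlet(12, 38/5, 5, 13/3, 13/4)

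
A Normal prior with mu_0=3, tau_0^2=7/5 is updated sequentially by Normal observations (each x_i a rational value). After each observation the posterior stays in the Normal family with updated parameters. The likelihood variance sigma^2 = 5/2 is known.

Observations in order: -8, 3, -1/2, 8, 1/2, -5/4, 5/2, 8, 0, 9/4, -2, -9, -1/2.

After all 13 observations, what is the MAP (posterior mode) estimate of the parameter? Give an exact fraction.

13/23

obs 1: x=-8 → posterior Normal(-37/39, 35/39)
obs 2: x=3 → posterior Normal(5/53, 35/53)
obs 3: x=-1/2 → posterior Normal(-2/67, 35/67)
obs 4: x=8 → posterior Normal(110/81, 35/81)
obs 5: x=1/2 → posterior Normal(117/95, 7/19)
obs 6: x=-5/4 → posterior Normal(199/218, 35/109)
obs 7: x=5/2 → posterior Normal(269/246, 35/123)
obs 8: x=8 → posterior Normal(493/274, 35/137)
obs 9: x=0 → posterior Normal(493/302, 35/151)
obs 10: x=9/4 → posterior Normal(278/165, 7/33)
obs 11: x=-2 → posterior Normal(250/179, 35/179)
obs 12: x=-9 → posterior Normal(124/193, 35/193)
obs 13: x=-1/2 → posterior Normal(13/23, 35/207)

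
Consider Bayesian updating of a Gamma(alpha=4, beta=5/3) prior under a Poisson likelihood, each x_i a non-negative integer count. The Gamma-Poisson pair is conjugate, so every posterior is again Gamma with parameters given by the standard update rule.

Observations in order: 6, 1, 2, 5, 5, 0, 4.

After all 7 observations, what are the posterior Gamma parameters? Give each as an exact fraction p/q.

alpha=27, beta=26/3

obs 1: x=6 → posterior Gamma(10, 8/3)
obs 2: x=1 → posterior Gamma(11, 11/3)
obs 3: x=2 → posterior Gamma(13, 14/3)
obs 4: x=5 → posterior Gamma(18, 17/3)
obs 5: x=5 → posterior Gamma(23, 20/3)
obs 6: x=0 → posterior Gamma(23, 23/3)
obs 7: x=4 → posterior Gamma(27, 26/3)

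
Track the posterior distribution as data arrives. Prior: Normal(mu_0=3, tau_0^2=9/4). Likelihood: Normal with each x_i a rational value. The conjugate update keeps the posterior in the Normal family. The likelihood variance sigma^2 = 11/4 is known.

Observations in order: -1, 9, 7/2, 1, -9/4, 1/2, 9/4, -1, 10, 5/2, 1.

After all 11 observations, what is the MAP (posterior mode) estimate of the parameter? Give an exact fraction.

obs 1: x=-1 → posterior Normal(6/5, 99/80)
obs 2: x=9 → posterior Normal(105/29, 99/116)
obs 3: x=7/2 → posterior Normal(273/76, 99/152)
obs 4: x=1 → posterior Normal(291/94, 99/188)
obs 5: x=-9/4 → posterior Normal(501/224, 99/224)
obs 6: x=1/2 → posterior Normal(519/260, 99/260)
obs 7: x=9/4 → posterior Normal(75/37, 99/296)
obs 8: x=-1 → posterior Normal(141/83, 99/332)
obs 9: x=10 → posterior Normal(231/92, 99/368)
obs 10: x=5/2 → posterior Normal(507/202, 99/404)
obs 11: x=1 → posterior Normal(105/44, 9/40)

105/44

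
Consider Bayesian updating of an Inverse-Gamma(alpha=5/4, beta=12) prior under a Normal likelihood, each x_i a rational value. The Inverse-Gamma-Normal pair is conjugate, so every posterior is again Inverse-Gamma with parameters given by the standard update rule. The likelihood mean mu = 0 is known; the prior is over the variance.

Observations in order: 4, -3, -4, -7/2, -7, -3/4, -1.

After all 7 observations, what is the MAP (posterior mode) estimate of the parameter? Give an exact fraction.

obs 1: x=4 → posterior Inverse-Gamma(7/4, 20)
obs 2: x=-3 → posterior Inverse-Gamma(9/4, 49/2)
obs 3: x=-4 → posterior Inverse-Gamma(11/4, 65/2)
obs 4: x=-7/2 → posterior Inverse-Gamma(13/4, 309/8)
obs 5: x=-7 → posterior Inverse-Gamma(15/4, 505/8)
obs 6: x=-3/4 → posterior Inverse-Gamma(17/4, 2029/32)
obs 7: x=-1 → posterior Inverse-Gamma(19/4, 2045/32)

2045/184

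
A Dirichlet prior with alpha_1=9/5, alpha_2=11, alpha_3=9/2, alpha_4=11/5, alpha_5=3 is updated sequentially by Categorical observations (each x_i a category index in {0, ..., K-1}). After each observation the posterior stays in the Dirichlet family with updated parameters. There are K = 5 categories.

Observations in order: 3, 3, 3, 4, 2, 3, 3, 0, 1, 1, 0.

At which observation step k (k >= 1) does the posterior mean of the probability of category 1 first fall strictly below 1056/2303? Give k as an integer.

k = 2

obs 1: x=3 → posterior Dirichlet(9/5, 11, 9/2, 16/5, 3)
obs 2: x=3 → posterior Dirichlet(9/5, 11, 9/2, 21/5, 3)
obs 3: x=3 → posterior Dirichlet(9/5, 11, 9/2, 26/5, 3)
obs 4: x=4 → posterior Dirichlet(9/5, 11, 9/2, 26/5, 4)
obs 5: x=2 → posterior Dirichlet(9/5, 11, 11/2, 26/5, 4)
obs 6: x=3 → posterior Dirichlet(9/5, 11, 11/2, 31/5, 4)
obs 7: x=3 → posterior Dirichlet(9/5, 11, 11/2, 36/5, 4)
obs 8: x=0 → posterior Dirichlet(14/5, 11, 11/2, 36/5, 4)
obs 9: x=1 → posterior Dirichlet(14/5, 12, 11/2, 36/5, 4)
obs 10: x=1 → posterior Dirichlet(14/5, 13, 11/2, 36/5, 4)
obs 11: x=0 → posterior Dirichlet(19/5, 13, 11/2, 36/5, 4)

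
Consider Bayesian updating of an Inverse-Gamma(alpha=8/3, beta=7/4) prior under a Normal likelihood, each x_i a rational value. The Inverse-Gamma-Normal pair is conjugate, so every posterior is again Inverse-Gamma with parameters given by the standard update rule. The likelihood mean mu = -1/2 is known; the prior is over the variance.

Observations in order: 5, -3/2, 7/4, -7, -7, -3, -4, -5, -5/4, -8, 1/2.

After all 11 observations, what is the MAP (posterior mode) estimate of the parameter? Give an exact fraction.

5301/440

obs 1: x=5 → posterior Inverse-Gamma(19/6, 135/8)
obs 2: x=-3/2 → posterior Inverse-Gamma(11/3, 139/8)
obs 3: x=7/4 → posterior Inverse-Gamma(25/6, 637/32)
obs 4: x=-7 → posterior Inverse-Gamma(14/3, 1313/32)
obs 5: x=-7 → posterior Inverse-Gamma(31/6, 1989/32)
obs 6: x=-3 → posterior Inverse-Gamma(17/3, 2089/32)
obs 7: x=-4 → posterior Inverse-Gamma(37/6, 2285/32)
obs 8: x=-5 → posterior Inverse-Gamma(20/3, 2609/32)
obs 9: x=-5/4 → posterior Inverse-Gamma(43/6, 1309/16)
obs 10: x=-8 → posterior Inverse-Gamma(23/3, 1759/16)
obs 11: x=1/2 → posterior Inverse-Gamma(49/6, 1767/16)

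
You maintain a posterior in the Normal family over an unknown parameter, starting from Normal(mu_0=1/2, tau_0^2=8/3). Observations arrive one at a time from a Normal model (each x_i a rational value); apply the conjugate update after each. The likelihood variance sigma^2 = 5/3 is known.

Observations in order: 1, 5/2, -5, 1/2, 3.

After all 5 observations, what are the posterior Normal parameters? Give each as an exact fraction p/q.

obs 1: x=1 → posterior Normal(21/26, 40/39)
obs 2: x=5/2 → posterior Normal(61/42, 40/63)
obs 3: x=-5 → posterior Normal(-19/58, 40/87)
obs 4: x=1/2 → posterior Normal(-11/74, 40/111)
obs 5: x=3 → posterior Normal(37/90, 8/27)

mu_0=37/90, tau_0^2=8/27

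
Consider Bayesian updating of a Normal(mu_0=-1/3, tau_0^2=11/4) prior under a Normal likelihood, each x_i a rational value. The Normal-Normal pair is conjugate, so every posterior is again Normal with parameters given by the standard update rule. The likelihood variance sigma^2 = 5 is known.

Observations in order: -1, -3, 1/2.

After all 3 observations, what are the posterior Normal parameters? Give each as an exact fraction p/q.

mu_0=-271/318, tau_0^2=55/53

obs 1: x=-1 → posterior Normal(-53/93, 55/31)
obs 2: x=-3 → posterior Normal(-76/63, 55/42)
obs 3: x=1/2 → posterior Normal(-271/318, 55/53)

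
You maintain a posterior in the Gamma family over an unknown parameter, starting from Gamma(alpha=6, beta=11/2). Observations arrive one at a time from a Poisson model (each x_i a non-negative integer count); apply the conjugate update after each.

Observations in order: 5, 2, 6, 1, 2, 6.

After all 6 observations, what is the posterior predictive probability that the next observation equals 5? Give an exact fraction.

866038296085710208266130563870385763404731392/13552527156068805425093160010874271392822265625

obs 1: x=5 → posterior Gamma(11, 13/2)
obs 2: x=2 → posterior Gamma(13, 15/2)
obs 3: x=6 → posterior Gamma(19, 17/2)
obs 4: x=1 → posterior Gamma(20, 19/2)
obs 5: x=2 → posterior Gamma(22, 21/2)
obs 6: x=6 → posterior Gamma(28, 23/2)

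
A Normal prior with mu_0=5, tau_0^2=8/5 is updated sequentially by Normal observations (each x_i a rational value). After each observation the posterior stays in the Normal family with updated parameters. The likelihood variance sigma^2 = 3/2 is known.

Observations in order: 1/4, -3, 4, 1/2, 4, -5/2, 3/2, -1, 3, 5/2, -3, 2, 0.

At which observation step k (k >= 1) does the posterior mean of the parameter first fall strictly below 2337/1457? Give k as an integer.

k = 2

obs 1: x=1/4 → posterior Normal(79/31, 24/31)
obs 2: x=-3 → posterior Normal(31/47, 24/47)
obs 3: x=4 → posterior Normal(95/63, 8/21)
obs 4: x=1/2 → posterior Normal(103/79, 24/79)
obs 5: x=4 → posterior Normal(167/95, 24/95)
obs 6: x=-5/2 → posterior Normal(127/111, 8/37)
obs 7: x=3/2 → posterior Normal(151/127, 24/127)
obs 8: x=-1 → posterior Normal(135/143, 24/143)
obs 9: x=3 → posterior Normal(61/53, 8/53)
obs 10: x=5/2 → posterior Normal(223/175, 24/175)
obs 11: x=-3 → posterior Normal(175/191, 24/191)
obs 12: x=2 → posterior Normal(1, 8/69)
obs 13: x=0 → posterior Normal(207/223, 24/223)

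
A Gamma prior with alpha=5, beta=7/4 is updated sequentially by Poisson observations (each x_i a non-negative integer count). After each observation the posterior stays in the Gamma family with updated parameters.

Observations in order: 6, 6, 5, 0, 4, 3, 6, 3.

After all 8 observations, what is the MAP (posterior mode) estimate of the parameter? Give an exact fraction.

148/39

obs 1: x=6 → posterior Gamma(11, 11/4)
obs 2: x=6 → posterior Gamma(17, 15/4)
obs 3: x=5 → posterior Gamma(22, 19/4)
obs 4: x=0 → posterior Gamma(22, 23/4)
obs 5: x=4 → posterior Gamma(26, 27/4)
obs 6: x=3 → posterior Gamma(29, 31/4)
obs 7: x=6 → posterior Gamma(35, 35/4)
obs 8: x=3 → posterior Gamma(38, 39/4)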